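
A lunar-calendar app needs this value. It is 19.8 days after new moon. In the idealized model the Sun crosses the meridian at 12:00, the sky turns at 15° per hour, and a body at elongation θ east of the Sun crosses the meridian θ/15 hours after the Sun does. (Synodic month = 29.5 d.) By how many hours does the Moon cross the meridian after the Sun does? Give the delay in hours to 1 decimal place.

Phase angle: θ = 360°·(19.8 d)/(29.5 d) = 241.6°.
At 15° of sky rotation per hour, 241.6° corresponds to a 16.11 h lag.
So the Moon crosses the meridian 16.11 h after the Sun.

16.1 h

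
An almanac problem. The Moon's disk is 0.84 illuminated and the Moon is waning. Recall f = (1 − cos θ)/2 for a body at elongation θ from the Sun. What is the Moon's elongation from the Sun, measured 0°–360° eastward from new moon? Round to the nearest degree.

227°

cos θ = 1 − 2f = -0.680, giving a principal value of 132.8°.
Waning ⇒ past full, so θ = 360° − 132.8° = 227.2°.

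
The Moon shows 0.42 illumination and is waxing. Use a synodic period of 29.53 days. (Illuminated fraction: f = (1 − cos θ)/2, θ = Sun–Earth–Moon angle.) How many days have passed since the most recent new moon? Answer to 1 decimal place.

6.6 days

From f = (1 − cos θ)/2: cos θ = 1 − 2×0.42 = 0.160; arccos → 80.8°.
The Moon is waxing (0°–180°), so θ = 80.8° directly.
Age = 29.53 × 80.8°/360° ≈ 6.63 days.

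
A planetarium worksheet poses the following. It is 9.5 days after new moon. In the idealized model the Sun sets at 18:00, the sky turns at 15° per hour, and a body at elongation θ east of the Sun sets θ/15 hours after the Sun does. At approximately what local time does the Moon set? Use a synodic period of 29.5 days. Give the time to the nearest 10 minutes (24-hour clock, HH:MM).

Phase angle: θ = 360°·(9.5 d)/(29.5 d) = 115.9°.
At 15° of sky rotation per hour, 115.9° corresponds to a 7.73 h lag.
18:00 + 7.729 h ≈ 01:44 → 01:40 to the nearest ten minutes.

01:40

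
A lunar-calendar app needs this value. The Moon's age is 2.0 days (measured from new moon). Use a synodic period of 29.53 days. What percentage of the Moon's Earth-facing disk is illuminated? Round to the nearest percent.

4%

Elongation θ = 360° × 2.0/29.53 ≈ 24.4°.
With cos θ = 0.911, the lit fraction is (1 − 0.911)/2 ≈ 0.045, so 4%.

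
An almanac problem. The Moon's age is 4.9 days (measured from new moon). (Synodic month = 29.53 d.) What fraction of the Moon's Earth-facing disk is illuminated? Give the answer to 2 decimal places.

0.25

The Moon has covered 4.9/29.53 of its cycle, so θ ≈ 360° × 4.9/29.53 = 59.7°.
Illuminated fraction = (1 − cos 59.7°)/2 = (1 − 0.504)/2 ≈ 0.248.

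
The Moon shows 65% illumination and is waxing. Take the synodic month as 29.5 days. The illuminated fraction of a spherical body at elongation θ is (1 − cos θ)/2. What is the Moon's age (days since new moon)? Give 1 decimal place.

cos θ = 1 − 2f = -0.300, giving a principal value of 107.5°.
Before full moon the principal value applies: θ = 107.5°.
That fraction of the synodic month is 107.5/360 × 29.5 d ≈ 8.81 d.

8.8 days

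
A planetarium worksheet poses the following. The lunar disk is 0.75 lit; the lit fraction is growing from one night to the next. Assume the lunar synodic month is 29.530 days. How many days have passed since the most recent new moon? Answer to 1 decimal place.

Invert f = (1 − cos θ)/2 to get cos θ = 1 − 2(0.75) = -0.500, hence θ₀ = arccos -0.500 = 120.0°.
Before full moon the principal value applies: θ = 120.0°.
Age = 29.530 × 120.0°/360° ≈ 9.84 days.

9.8 days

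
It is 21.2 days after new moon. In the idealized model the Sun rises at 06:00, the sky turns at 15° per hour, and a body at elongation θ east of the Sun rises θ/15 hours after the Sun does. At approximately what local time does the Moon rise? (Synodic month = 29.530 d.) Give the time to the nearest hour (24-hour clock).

23:00

The Moon has covered 21.2/29.530 of its cycle, so θ ≈ 360° × 21.2/29.530 = 258.4°.
Delay after the Sun = 258.4° / (15°/h) ≈ 17.23 h.
06:00 + 17.23 h ≈ 23:14 → 23:00 to the nearest hour.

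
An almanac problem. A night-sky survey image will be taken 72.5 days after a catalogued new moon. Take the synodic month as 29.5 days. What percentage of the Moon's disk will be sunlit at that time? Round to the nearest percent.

98%

Reduce mod P: 72.5 − 2×29.5 = 13.50 d into the current lunation.
Elongation θ = 360° × 13.50/29.5 ≈ 164.7°.
cos 164.7° = (-0.965), so f = (1 − (-0.965))/2 = 0.982, so 98%.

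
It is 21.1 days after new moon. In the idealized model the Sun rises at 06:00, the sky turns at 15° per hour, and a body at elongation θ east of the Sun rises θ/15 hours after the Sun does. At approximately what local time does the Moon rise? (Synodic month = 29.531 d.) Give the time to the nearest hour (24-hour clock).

23:00

Elongation θ = 360° × 21.1/29.531 ≈ 257.2°.
At 15° of sky rotation per hour, 257.2° corresponds to a 17.15 h lag.
06:00 + 17.15 h ≈ 23:09 → 23:00 to the nearest hour.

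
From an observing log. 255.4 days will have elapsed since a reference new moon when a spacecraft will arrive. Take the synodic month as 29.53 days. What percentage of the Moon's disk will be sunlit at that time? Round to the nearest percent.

80%

255.4 d spans 8 complete synodic months (8 × 29.53 = 236.24 d) plus 19.16 d.
The Moon has covered 19.16/29.53 of its cycle, so θ ≈ 360° × 19.16/29.53 = 233.6°.
cos 233.6° = (-0.594), so f = (1 − (-0.594))/2 = 0.797, so 80%.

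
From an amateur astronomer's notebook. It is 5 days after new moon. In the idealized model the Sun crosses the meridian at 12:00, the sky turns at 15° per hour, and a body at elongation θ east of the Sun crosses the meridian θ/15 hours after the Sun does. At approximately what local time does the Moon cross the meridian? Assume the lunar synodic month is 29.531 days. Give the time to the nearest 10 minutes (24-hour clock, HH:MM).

16:00

Phase angle: θ = 360°·(5 d)/(29.531 d) = 61.0°.
At 15° of sky rotation per hour, 61.0° corresponds to a 4.06 h lag.
12:00 + 4.064 h ≈ 16:04 → 16:00 to the nearest ten minutes.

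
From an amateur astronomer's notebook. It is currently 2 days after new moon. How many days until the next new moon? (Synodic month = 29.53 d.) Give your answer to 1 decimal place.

27.5 days

The next new moon completes the synodic month: 29.53 − 2 = 27.530 days.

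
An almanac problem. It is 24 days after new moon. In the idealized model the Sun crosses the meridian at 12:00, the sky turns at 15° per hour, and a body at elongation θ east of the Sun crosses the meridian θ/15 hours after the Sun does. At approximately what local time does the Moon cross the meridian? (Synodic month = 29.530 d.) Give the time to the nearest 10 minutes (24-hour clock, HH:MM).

07:30

Phase angle: θ = 360°·(24 d)/(29.530 d) = 292.6°.
Delay after the Sun = 292.6° / (15°/h) ≈ 19.51 h.
12:00 + 19.506 h ≈ 07:30 → 07:30 to the nearest ten minutes.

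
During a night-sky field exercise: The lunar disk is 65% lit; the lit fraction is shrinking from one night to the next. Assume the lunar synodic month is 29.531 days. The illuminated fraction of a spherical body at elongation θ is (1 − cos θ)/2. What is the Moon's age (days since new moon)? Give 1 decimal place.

Invert f = (1 − cos θ)/2 to get cos θ = 1 − 2(0.65) = -0.300, hence θ₀ = arccos -0.300 = 107.5°.
Since the Moon is past full (waning), take the reflex angle: θ = 360° − 107.5° = 252.5°.
At 360°/29.531 d per day, 252.5° corresponds to 20.72 days.

20.7 days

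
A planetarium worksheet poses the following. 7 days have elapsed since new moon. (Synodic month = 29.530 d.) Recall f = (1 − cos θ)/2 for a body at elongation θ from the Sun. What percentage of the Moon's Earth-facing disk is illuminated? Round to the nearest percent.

46%

Elongation θ = 360° × 7/29.530 ≈ 85.3°.
Illuminated fraction = (1 − cos 85.3°)/2 = (1 − 0.081)/2 ≈ 0.459, so 46%.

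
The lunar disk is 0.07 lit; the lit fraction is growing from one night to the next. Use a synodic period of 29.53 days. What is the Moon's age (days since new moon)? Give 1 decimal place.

2.5 days

Invert f = (1 − cos θ)/2 to get cos θ = 1 − 2(0.07) = 0.860, hence θ₀ = arccos 0.860 = 30.7°.
The Moon is waxing (0°–180°), so θ = 30.7° directly.
Age = 29.53 × 30.7°/360° ≈ 2.52 days.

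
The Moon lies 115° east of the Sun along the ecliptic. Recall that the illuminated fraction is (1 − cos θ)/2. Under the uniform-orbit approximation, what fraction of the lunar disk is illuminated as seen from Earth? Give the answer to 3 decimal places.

0.711

f = (1 − cos 115°)/2 = (1 − (-0.423))/2 ≈ 0.711.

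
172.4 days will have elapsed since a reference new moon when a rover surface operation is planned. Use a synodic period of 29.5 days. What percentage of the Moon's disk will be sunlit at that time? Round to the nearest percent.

172.4 d spans 5 complete synodic months (5 × 29.5 = 147.50 d) plus 24.90 d.
The Moon has covered 24.90/29.5 of its cycle, so θ ≈ 360° × 24.90/29.5 = 303.9°.
cos 303.9° = 0.557, so f = (1 − 0.557)/2 = 0.221, so 22%.

22%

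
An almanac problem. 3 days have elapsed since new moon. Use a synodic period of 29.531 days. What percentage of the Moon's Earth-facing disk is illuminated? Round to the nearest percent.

10%

Phase angle: θ = 360°·(3 d)/(29.531 d) = 36.6°.
Illuminated fraction = (1 − cos 36.6°)/2 = (1 − 0.803)/2 ≈ 0.098, so 10%.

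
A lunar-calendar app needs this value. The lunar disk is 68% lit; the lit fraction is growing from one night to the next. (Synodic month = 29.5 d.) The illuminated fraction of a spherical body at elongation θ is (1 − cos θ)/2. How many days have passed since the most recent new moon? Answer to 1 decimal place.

Invert f = (1 − cos θ)/2 to get cos θ = 1 − 2(0.68) = -0.360, hence θ₀ = arccos -0.360 = 111.1°.
The Moon is waxing (0°–180°), so θ = 111.1° directly.
At 360°/29.5 d per day, 111.1° corresponds to 9.10 days.

9.1 days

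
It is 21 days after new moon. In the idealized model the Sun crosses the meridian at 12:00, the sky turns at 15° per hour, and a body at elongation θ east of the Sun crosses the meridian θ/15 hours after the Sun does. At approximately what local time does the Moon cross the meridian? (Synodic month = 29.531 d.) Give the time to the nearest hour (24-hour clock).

The Moon has covered 21/29.531 of its cycle, so θ ≈ 360° × 21/29.531 = 256.0°.
The Moon trails the Sun by θ/15 = 256.0/15 ≈ 17.07 hours.
12:00 + 17.07 h ≈ 05:04 → 05:00 to the nearest hour.

05:00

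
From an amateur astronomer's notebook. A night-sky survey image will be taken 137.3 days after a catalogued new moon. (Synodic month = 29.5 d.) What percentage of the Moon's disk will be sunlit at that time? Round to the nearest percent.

78%

137.3/29.5 = 4.654 lunations, so 4 complete cycles and 19.30 d into the next.
The Moon has covered 19.30/29.5 of its cycle, so θ ≈ 360° × 19.30/29.5 = 235.5°.
cos 235.5° = (-0.566), so f = (1 − (-0.566))/2 = 0.783, so 78%.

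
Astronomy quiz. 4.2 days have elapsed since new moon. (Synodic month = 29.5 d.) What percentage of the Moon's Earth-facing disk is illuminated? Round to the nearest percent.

Elongation θ = 360° × 4.2/29.5 ≈ 51.3°.
Illuminated fraction = (1 − cos 51.3°)/2 = (1 − 0.626)/2 ≈ 0.187, so 19%.

19%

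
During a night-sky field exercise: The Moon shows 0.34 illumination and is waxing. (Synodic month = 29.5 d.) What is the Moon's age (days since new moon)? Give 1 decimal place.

5.8 days

Invert f = (1 − cos θ)/2 to get cos θ = 1 − 2(0.34) = 0.320, hence θ₀ = arccos 0.320 = 71.3°.
Waxing ⇒ before full, so θ = 71.3°.
That fraction of the synodic month is 71.3/360 × 29.5 d ≈ 5.85 d.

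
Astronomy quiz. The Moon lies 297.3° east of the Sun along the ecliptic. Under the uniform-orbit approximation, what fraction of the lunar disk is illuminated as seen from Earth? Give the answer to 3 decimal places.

f = (1 − cos 297.3°)/2 = (1 − 0.459)/2 ≈ 0.271.

0.271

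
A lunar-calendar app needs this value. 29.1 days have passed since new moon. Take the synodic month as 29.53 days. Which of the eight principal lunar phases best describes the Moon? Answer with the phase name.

new moon

θ ≈ 360° × 29.1/29.53 = 355°, which falls in the new moon sector.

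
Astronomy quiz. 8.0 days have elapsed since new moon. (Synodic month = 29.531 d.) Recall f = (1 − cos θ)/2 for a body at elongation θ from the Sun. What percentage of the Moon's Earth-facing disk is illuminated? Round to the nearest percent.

57%

Elongation θ = 360° × 8.0/29.531 ≈ 97.5°.
With cos θ = (-0.131), the lit fraction is (1 − (-0.131))/2 ≈ 0.565, so 57%.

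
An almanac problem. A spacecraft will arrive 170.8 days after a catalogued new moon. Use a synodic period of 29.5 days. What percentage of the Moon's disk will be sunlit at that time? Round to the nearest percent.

38%

170.8/29.5 = 5.790 lunations, so 5 complete cycles and 23.30 d into the next.
Elongation θ = 360° × 23.30/29.5 ≈ 284.3°.
Illuminated fraction = (1 − cos 284.3°)/2 = (1 − 0.248)/2 ≈ 0.376, so 38%.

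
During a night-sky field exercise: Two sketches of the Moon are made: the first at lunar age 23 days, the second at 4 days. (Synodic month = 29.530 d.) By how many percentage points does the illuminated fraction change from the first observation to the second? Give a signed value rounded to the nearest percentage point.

First observation: θ = 360°·23/29.530 = 280.4°, so f = 0.410.
Second observation: θ = 48.8°, f = 0.170.
Δf = 0.170 − 0.410 = -0.239, i.e. -24 pp.

-24 pp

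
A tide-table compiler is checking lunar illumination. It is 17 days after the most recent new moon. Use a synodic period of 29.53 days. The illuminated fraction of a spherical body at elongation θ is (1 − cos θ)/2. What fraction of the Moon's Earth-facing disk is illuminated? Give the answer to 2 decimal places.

0.94

Phase angle: θ = 360°·(17 d)/(29.53 d) = 207.2°.
Illuminated fraction = (1 − cos 207.2°)/2 = (1 − (-0.889))/2 ≈ 0.945.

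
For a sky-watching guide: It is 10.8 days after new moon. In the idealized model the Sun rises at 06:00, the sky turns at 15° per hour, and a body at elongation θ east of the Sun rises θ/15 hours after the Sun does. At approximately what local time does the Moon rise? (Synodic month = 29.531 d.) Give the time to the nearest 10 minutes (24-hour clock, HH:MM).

14:50

The Moon has covered 10.8/29.531 of its cycle, so θ ≈ 360° × 10.8/29.531 = 131.7°.
Delay after the Sun = 131.7° / (15°/h) ≈ 8.78 h.
06:00 + 8.777 h ≈ 14:47 → 14:50 to the nearest ten minutes.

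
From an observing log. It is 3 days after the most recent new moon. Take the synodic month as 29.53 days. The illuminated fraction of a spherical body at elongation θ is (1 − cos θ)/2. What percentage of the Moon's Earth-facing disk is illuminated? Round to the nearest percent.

10%

Elongation θ = 360° × 3/29.53 ≈ 36.6°.
Illuminated fraction = (1 − cos 36.6°)/2 = (1 − 0.803)/2 ≈ 0.098, so 10%.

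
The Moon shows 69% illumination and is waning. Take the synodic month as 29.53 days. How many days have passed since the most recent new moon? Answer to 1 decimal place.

20.3 days

cos θ = 1 − 2f = -0.380, giving a principal value of 112.3°.
Waning ⇒ past full, so θ = 360° − 112.3° = 247.7°.
At 360°/29.53 d per day, 247.7° corresponds to 20.32 days.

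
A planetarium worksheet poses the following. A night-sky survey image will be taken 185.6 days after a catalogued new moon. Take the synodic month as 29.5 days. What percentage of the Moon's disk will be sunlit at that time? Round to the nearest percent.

185.6/29.5 = 6.292 lunations, so 6 complete cycles and 8.60 d into the next.
Elongation θ = 360° × 8.60/29.5 ≈ 104.9°.
Illuminated fraction = (1 − cos 104.9°)/2 = (1 − (-0.258))/2 ≈ 0.629, so 63%.

63%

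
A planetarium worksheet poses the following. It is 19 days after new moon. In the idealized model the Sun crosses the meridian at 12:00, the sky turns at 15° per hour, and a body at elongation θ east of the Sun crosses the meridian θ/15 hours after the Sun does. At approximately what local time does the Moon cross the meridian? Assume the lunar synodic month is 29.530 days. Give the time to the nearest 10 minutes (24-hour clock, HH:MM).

03:30

Phase angle: θ = 360°·(19 d)/(29.530 d) = 231.6°.
At 15° of sky rotation per hour, 231.6° corresponds to a 15.44 h lag.
12:00 + 15.442 h ≈ 03:27 → 03:30 to the nearest ten minutes.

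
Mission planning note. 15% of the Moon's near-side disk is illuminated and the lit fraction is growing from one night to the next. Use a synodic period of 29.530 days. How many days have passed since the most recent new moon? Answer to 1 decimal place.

cos θ = 1 − 2f = 0.700, giving a principal value of 45.6°.
Waxing ⇒ before full, so θ = 45.6°.
Age = 29.530 × 45.6°/360° ≈ 3.74 days.

3.7 days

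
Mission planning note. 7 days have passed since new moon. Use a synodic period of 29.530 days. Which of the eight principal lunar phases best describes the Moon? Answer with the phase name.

At 7/29.530 of the cycle, θ ≈ 85° — the first quarter range.

first quarter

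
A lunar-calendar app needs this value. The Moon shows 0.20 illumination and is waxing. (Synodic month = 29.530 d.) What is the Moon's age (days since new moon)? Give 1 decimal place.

Invert f = (1 − cos θ)/2 to get cos θ = 1 − 2(0.20) = 0.600, hence θ₀ = arccos 0.600 = 53.1°.
The Moon is waxing (0°–180°), so θ = 53.1° directly.
At 360°/29.530 d per day, 53.1° corresponds to 4.36 days.

4.4 days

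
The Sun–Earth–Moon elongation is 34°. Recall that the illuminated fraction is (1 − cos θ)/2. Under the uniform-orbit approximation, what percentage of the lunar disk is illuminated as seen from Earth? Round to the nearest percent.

9%

cos 34° = 0.829, so f = (1 − 0.829)/2 = 0.085, i.e. 9%.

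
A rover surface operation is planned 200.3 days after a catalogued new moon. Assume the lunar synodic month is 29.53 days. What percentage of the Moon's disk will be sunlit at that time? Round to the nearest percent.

Reduce mod P: 200.3 − 6×29.53 = 23.12 d into the current lunation.
Phase angle: θ = 360°·(23.12 d)/(29.53 d) = 281.9°.
With cos θ = 0.205, the lit fraction is (1 − 0.205)/2 ≈ 0.397, so 40%.

40%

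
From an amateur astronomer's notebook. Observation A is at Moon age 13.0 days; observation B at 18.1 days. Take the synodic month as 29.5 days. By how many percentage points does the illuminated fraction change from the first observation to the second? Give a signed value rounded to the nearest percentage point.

-9 percentage points

First observation: θ = 360°·13.0/29.5 = 158.6°, so f = 0.966.
Second observation: θ = 220.9°, f = 0.878.
Δf = 0.878 − 0.966 = -0.088, i.e. -9 pp.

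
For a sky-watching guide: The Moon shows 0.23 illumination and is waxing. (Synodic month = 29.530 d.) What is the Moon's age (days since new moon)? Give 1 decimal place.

Invert f = (1 − cos θ)/2 to get cos θ = 1 − 2(0.23) = 0.540, hence θ₀ = arccos 0.540 = 57.3°.
Waxing ⇒ before full, so θ = 57.3°.
That fraction of the synodic month is 57.3/360 × 29.530 d ≈ 4.70 d.

4.7 days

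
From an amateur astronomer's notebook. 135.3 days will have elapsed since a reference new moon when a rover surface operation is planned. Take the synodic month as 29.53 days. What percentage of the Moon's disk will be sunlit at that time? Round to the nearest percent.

135.3 d spans 4 complete synodic months (4 × 29.53 = 118.12 d) plus 17.18 d.
The Moon has covered 17.18/29.53 of its cycle, so θ ≈ 360° × 17.18/29.53 = 209.4°.
With cos θ = (-0.871), the lit fraction is (1 − (-0.871))/2 ≈ 0.935, so 94%.

94%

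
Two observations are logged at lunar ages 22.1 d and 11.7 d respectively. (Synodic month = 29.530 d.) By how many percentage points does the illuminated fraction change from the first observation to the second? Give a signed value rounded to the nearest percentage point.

+39 pp

First observation: θ = 360°·22.1/29.530 = 269.4°, so f = 0.505.
Second observation: θ = 142.6°, f = 0.897.
Δf = 0.897 − 0.505 = +0.392, i.e. +39 pp.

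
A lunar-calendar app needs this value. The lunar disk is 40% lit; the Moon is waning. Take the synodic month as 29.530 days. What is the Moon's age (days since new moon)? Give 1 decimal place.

From f = (1 − cos θ)/2: cos θ = 1 − 2×0.40 = 0.200; arccos → 78.5°.
Since the Moon is past full (waning), take the reflex angle: θ = 360° − 78.5° = 281.5°.
At 360°/29.530 d per day, 281.5° corresponds to 23.09 days.

23.1 days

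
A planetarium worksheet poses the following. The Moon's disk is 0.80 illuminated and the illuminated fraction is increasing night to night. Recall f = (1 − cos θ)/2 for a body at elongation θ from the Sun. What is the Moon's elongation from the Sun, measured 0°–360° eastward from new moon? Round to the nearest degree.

127°

cos θ = 1 − 2f = -0.600, giving a principal value of 126.9°.
The Moon is waxing (0°–180°), so θ = 126.9° directly.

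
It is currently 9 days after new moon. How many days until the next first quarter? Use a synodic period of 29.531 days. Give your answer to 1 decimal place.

First quarter occurs at elongation 90°, i.e. at age 29.531 × 90/360 = 7.383 d.
This lunation's first quarter (7.383 d) has passed, so add one period: 36.914 − 9 = 27.914 days.

27.9 days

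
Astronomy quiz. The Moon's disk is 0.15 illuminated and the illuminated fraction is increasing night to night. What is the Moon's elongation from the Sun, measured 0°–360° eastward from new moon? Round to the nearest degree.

Invert f = (1 − cos θ)/2 to get cos θ = 1 − 2(0.15) = 0.700, hence θ₀ = arccos 0.700 = 45.6°.
Waxing ⇒ before full, so θ = 45.6°.

46°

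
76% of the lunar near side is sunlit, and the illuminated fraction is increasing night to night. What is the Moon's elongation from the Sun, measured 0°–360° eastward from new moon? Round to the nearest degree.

121°

cos θ = 1 − 2f = -0.520, giving a principal value of 121.3°.
Waxing ⇒ before full, so θ = 121.3°.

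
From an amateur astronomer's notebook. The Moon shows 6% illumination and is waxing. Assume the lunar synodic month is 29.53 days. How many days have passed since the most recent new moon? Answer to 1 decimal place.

2.3 days

Invert f = (1 − cos θ)/2 to get cos θ = 1 − 2(0.06) = 0.880, hence θ₀ = arccos 0.880 = 28.4°.
Waxing ⇒ before full, so θ = 28.4°.
That fraction of the synodic month is 28.4/360 × 29.53 d ≈ 2.33 d.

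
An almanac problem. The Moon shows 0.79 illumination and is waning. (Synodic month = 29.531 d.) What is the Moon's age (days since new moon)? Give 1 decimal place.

Invert f = (1 − cos θ)/2 to get cos θ = 1 − 2(0.79) = -0.580, hence θ₀ = arccos -0.580 = 125.5°.
Waning ⇒ past full, so θ = 360° − 125.5° = 234.5°.
Age = 29.531 × 234.5°/360° ≈ 19.24 days.

19.2 days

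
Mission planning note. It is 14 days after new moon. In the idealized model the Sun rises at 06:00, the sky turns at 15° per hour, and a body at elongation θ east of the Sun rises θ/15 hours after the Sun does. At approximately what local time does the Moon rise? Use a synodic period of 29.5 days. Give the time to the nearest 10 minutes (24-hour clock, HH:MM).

Elongation θ = 360° × 14/29.5 ≈ 170.8°.
Delay after the Sun = 170.8° / (15°/h) ≈ 11.39 h.
06:00 + 11.390 h ≈ 17:23 → 17:20 to the nearest ten minutes.

17:20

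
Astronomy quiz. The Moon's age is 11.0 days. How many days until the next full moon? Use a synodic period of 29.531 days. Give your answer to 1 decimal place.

Full moon is 0.5 of the way through the cycle: age 0.5 × 29.531 = 14.765 d.
That is 14.765 − 11.0 = 3.765 days ahead.

3.8 days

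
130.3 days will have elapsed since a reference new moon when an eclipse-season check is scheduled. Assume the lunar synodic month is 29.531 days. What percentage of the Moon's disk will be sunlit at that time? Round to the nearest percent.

93%

130.3 d spans 4 complete synodic months (4 × 29.531 = 118.12 d) plus 12.18 d.
Elongation θ = 360° × 12.18/29.531 ≈ 148.4°.
cos 148.4° = (-0.852), so f = (1 − (-0.852))/2 = 0.926, so 93%.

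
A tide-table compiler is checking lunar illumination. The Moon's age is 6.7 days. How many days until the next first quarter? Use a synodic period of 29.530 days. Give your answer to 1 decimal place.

0.7 days

First quarter is 0.25 of the way through the cycle: age 0.25 × 29.530 = 7.383 d.
That is 7.383 − 6.7 = 0.683 days ahead.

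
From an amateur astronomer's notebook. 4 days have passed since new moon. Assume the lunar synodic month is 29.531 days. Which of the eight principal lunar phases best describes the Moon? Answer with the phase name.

waxing crescent

θ ≈ 360° × 4/29.531 = 49°, which falls in the waxing crescent sector.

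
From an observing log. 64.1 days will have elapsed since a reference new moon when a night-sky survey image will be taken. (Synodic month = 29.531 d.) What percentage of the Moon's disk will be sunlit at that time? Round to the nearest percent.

64.1/29.531 = 2.171 lunations, so 2 complete cycles and 5.04 d into the next.
Elongation θ = 360° × 5.04/29.531 ≈ 61.4°.
With cos θ = 0.478, the lit fraction is (1 − 0.478)/2 ≈ 0.261, so 26%.

26%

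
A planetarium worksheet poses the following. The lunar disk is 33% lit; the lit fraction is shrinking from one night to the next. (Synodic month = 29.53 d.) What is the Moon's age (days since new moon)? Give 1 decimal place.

Invert f = (1 − cos θ)/2 to get cos θ = 1 − 2(0.33) = 0.340, hence θ₀ = arccos 0.340 = 70.1°.
A waning Moon lies in 180°–360°, so θ = 360° − 70.1° = 289.9°.
That fraction of the synodic month is 289.9/360 × 29.53 d ≈ 23.78 d.

23.8 days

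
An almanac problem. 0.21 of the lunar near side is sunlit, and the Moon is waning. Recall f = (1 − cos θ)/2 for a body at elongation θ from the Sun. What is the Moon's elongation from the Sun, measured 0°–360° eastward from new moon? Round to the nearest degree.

From f = (1 − cos θ)/2: cos θ = 1 − 2×0.21 = 0.580; arccos → 54.5°.
A waning Moon lies in 180°–360°, so θ = 360° − 54.5° = 305.5°.

305°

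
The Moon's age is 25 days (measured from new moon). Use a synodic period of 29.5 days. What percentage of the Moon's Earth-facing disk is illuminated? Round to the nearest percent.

21%

Elongation θ = 360° × 25/29.5 ≈ 305.1°.
cos 305.1° = 0.575, so f = (1 − 0.575)/2 = 0.213, so 21%.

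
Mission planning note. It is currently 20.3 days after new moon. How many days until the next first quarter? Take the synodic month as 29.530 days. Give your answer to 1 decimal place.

First quarter occurs at elongation 90°, i.e. at age 29.530 × 90/360 = 7.383 d.
This lunation's first quarter (7.383 d) has passed, so add one period: 36.913 − 20.3 = 16.613 days.

16.6 days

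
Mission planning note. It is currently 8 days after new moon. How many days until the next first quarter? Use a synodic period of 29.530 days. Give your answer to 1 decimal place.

First quarter is 0.25 of the way through the cycle: age 0.25 × 29.530 = 7.383 d.
Already past this cycle's first quarter; the next is at 7.383 + 29.530 = 36.913 d, so 36.913 − 8 = 28.913 days.

28.9 days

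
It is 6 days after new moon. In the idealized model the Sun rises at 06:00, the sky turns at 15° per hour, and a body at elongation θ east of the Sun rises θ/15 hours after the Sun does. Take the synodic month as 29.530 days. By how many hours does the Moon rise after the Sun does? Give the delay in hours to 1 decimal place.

The Moon has covered 6/29.530 of its cycle, so θ ≈ 360° × 6/29.530 = 73.1°.
At 15° of sky rotation per hour, 73.1° corresponds to a 4.88 h lag.
So the Moon rises 4.88 h after the Sun.

4.9 h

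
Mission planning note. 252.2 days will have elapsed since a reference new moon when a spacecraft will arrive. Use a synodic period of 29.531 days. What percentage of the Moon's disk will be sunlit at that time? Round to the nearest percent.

98%

Reduce mod P: 252.2 − 8×29.531 = 15.95 d into the current lunation.
The Moon has covered 15.95/29.531 of its cycle, so θ ≈ 360° × 15.95/29.531 = 194.5°.
Illuminated fraction = (1 − cos 194.5°)/2 = (1 − (-0.968))/2 ≈ 0.984, so 98%.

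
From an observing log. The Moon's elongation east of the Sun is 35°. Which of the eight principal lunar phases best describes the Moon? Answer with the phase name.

35° lies in the waxing crescent sector of the 8-phase cycle.

waxing crescent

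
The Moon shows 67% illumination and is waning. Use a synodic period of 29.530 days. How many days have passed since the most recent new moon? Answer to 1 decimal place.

20.5 days

cos θ = 1 − 2f = -0.340, giving a principal value of 109.9°.
Waning ⇒ past full, so θ = 360° − 109.9° = 250.1°.
At 360°/29.530 d per day, 250.1° corresponds to 20.52 days.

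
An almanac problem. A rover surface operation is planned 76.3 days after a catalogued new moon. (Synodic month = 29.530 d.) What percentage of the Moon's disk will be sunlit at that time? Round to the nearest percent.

76.3 d spans 2 complete synodic months (2 × 29.530 = 59.06 d) plus 17.24 d.
The Moon has covered 17.24/29.530 of its cycle, so θ ≈ 360° × 17.24/29.530 = 210.2°.
With cos θ = (-0.865), the lit fraction is (1 − (-0.865))/2 ≈ 0.932, so 93%.

93%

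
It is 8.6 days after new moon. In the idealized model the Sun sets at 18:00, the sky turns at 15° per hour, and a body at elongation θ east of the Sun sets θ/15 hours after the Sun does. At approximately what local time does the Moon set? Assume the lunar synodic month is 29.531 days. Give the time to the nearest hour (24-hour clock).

01:00

Phase angle: θ = 360°·(8.6 d)/(29.531 d) = 104.8°.
The Moon trails the Sun by θ/15 = 104.8/15 ≈ 6.99 hours.
18:00 + 6.99 h ≈ 00:59 → 01:00 to the nearest hour.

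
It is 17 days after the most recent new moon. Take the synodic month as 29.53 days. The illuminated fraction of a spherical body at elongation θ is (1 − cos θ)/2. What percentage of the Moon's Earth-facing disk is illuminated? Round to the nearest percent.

94%

The Moon has covered 17/29.53 of its cycle, so θ ≈ 360° × 17/29.53 = 207.2°.
With cos θ = (-0.889), the lit fraction is (1 − (-0.889))/2 ≈ 0.945, so 94%.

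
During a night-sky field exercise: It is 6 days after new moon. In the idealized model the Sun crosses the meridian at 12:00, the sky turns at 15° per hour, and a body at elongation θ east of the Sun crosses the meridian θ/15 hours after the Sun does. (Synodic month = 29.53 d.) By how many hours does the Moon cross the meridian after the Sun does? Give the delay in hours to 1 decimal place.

4.9 h

Elongation θ = 360° × 6/29.53 ≈ 73.1°.
At 15° of sky rotation per hour, 73.1° corresponds to a 4.88 h lag.
So the Moon crosses the meridian 4.88 h after the Sun.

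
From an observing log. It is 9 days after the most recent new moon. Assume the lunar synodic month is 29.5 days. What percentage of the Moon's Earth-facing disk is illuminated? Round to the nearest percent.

67%

Elongation θ = 360° × 9/29.5 ≈ 109.8°.
Illuminated fraction = (1 − cos 109.8°)/2 = (1 − (-0.339))/2 ≈ 0.670, so 67%.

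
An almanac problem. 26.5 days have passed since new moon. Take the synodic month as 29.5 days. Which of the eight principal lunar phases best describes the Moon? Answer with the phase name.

At 26.5/29.5 of the cycle, θ ≈ 323° — the waning crescent range.

waning crescent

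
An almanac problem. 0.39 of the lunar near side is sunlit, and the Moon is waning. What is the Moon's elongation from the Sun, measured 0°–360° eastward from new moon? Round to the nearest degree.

cos θ = 1 − 2f = 0.220, giving a principal value of 77.3°.
Waning ⇒ past full, so θ = 360° − 77.3° = 282.7°.

283°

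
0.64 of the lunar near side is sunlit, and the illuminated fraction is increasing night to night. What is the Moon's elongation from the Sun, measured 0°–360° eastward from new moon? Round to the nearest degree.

106°

cos θ = 1 − 2f = -0.280, giving a principal value of 106.3°.
Waxing ⇒ before full, so θ = 106.3°.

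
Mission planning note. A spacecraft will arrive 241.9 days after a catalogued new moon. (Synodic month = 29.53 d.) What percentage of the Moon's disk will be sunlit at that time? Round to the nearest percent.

32%

Reduce mod P: 241.9 − 8×29.53 = 5.66 d into the current lunation.
The Moon has covered 5.66/29.53 of its cycle, so θ ≈ 360° × 5.66/29.53 = 69.0°.
cos 69.0° = 0.358, so f = (1 − 0.358)/2 = 0.321, so 32%.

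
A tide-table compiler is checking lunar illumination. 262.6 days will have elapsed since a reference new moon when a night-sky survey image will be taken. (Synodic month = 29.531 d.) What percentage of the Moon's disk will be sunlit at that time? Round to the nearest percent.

11%

262.6 d spans 8 complete synodic months (8 × 29.531 = 236.25 d) plus 26.35 d.
Phase angle: θ = 360°·(26.35 d)/(29.531 d) = 321.2°.
Illuminated fraction = (1 − cos 321.2°)/2 = (1 − 0.780)/2 ≈ 0.110, so 11%.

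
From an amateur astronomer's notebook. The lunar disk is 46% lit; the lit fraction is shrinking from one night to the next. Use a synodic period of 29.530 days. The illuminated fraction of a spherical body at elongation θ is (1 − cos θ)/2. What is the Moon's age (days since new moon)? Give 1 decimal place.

From f = (1 − cos θ)/2: cos θ = 1 − 2×0.46 = 0.080; arccos → 85.4°.
Since the Moon is past full (waning), take the reflex angle: θ = 360° − 85.4° = 274.6°.
At 360°/29.530 d per day, 274.6° corresponds to 22.52 days.

22.5 days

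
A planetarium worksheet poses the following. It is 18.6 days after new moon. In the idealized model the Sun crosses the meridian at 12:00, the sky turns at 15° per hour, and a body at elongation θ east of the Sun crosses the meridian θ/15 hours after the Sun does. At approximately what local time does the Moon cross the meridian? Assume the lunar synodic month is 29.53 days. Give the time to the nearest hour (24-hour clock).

03:00

The Moon has covered 18.6/29.53 of its cycle, so θ ≈ 360° × 18.6/29.53 = 226.8°.
Delay after the Sun = 226.8° / (15°/h) ≈ 15.12 h.
12:00 + 15.12 h ≈ 03:07 → 03:00 to the nearest hour.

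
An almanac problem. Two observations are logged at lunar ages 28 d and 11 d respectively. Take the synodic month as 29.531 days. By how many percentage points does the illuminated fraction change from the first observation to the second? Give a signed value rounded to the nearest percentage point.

First observation: θ = 360°·28/29.531 = 341.3°, so f = 0.026.
Second observation: θ = 134.1°, f = 0.848.
Δf = 0.848 − 0.026 = +0.822, i.e. +82 pp.

+82 percentage points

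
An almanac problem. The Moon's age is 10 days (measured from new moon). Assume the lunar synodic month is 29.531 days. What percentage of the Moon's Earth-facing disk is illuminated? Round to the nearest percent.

The Moon has covered 10/29.531 of its cycle, so θ ≈ 360° × 10/29.531 = 121.9°.
Illuminated fraction = (1 − cos 121.9°)/2 = (1 − (-0.529))/2 ≈ 0.764, so 76%.

76%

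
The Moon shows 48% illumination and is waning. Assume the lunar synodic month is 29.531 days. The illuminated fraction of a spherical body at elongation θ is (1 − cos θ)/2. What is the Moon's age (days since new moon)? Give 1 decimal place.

From f = (1 − cos θ)/2: cos θ = 1 − 2×0.48 = 0.040; arccos → 87.7°.
Since the Moon is past full (waning), take the reflex angle: θ = 360° − 87.7° = 272.3°.
That fraction of the synodic month is 272.3/360 × 29.531 d ≈ 22.34 d.

22.3 days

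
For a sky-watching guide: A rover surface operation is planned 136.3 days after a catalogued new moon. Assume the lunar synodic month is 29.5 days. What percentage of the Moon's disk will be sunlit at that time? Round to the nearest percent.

86%

136.3/29.5 = 4.620 lunations, so 4 complete cycles and 18.30 d into the next.
Elongation θ = 360° × 18.30/29.5 ≈ 223.3°.
cos 223.3° = (-0.728), so f = (1 − (-0.728))/2 = 0.864, so 86%.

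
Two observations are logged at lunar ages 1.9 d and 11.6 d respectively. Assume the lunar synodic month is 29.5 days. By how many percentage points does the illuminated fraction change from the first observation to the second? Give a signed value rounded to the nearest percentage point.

First observation: θ = 360°·1.9/29.5 = 23.2°, so f = 0.040.
Second observation: θ = 141.6°, f = 0.892.
Δf = 0.892 − 0.040 = +0.851, i.e. +85 pp.

+85 percentage points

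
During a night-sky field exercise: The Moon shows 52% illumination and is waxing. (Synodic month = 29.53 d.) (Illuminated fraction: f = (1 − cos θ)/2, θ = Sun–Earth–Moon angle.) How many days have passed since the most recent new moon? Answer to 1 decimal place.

7.6 days

From f = (1 − cos θ)/2: cos θ = 1 − 2×0.52 = -0.040; arccos → 92.3°.
The Moon is waxing (0°–180°), so θ = 92.3° directly.
Age = 29.53 × 92.3°/360° ≈ 7.57 days.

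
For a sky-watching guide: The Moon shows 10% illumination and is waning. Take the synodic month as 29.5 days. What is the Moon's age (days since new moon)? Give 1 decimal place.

From f = (1 − cos θ)/2: cos θ = 1 − 2×0.10 = 0.800; arccos → 36.9°.
Waning ⇒ past full, so θ = 360° − 36.9° = 323.1°.
That fraction of the synodic month is 323.1/360 × 29.5 d ≈ 26.48 d.

26.5 days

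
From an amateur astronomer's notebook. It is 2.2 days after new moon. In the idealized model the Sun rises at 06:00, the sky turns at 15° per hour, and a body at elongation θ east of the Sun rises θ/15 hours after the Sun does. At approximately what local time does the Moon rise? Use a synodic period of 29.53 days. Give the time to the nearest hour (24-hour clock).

Phase angle: θ = 360°·(2.2 d)/(29.53 d) = 26.8°.
The Moon trails the Sun by θ/15 = 26.8/15 ≈ 1.79 hours.
06:00 + 1.79 h ≈ 07:47 → 08:00 to the nearest hour.

08:00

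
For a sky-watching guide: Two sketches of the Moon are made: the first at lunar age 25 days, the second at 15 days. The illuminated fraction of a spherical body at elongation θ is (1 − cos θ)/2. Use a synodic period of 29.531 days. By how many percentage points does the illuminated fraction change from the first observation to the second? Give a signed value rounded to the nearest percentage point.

θ₁ = 360° × 25/29.531 = 304.8°, f₁ = (1 − cos θ₁)/2 = 0.215.
θ₂ = 360° × 15/29.531 = 182.9°, f₂ = (1 − cos θ₂)/2 = 0.999.
Change = f₂ − f₁ = +0.784 → +78 percentage points.

+78 percentage points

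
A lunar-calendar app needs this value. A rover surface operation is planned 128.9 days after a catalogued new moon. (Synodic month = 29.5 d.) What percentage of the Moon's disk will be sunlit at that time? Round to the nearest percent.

84%

128.9 d spans 4 complete synodic months (4 × 29.5 = 118.00 d) plus 10.90 d.
Elongation θ = 360° × 10.90/29.5 ≈ 133.0°.
cos 133.0° = (-0.682), so f = (1 − (-0.682))/2 = 0.841, so 84%.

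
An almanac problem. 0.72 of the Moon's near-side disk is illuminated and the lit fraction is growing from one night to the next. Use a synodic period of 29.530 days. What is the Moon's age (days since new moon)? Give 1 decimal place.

9.5 days

Invert f = (1 − cos θ)/2 to get cos θ = 1 − 2(0.72) = -0.440, hence θ₀ = arccos -0.440 = 116.1°.
Before full moon the principal value applies: θ = 116.1°.
That fraction of the synodic month is 116.1/360 × 29.530 d ≈ 9.52 d.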